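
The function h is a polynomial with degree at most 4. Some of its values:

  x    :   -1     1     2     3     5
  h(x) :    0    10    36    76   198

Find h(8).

486

Write h(x) = ax^4 + bx³ + cx² + dx + e; the 5 given values yield a linear system in the 5 coefficients.
Solving, the top 2 coefficients vanish, and h(x) = 7x² + 5x - 2.
Then h(8) = 486.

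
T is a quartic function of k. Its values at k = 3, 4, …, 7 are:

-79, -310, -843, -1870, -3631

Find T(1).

5

Write T(k) = ak^4 + bk³ + ck² + dk + e; the 5 given values yield a linear system in the 5 coefficients.
Solving, T(k) = -2k^4 + 4k³ - 5k² + 6k + 2.
Then T(1) = 5.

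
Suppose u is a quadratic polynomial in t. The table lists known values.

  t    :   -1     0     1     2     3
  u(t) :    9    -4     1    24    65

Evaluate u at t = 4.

124

First differences: -13, 5, 23, 41. Second differences: 18, 18, 18.
Level-2 differences are constant, so u has degree 2.
Extending the table by one column gives the next first difference 59, so u(4) = 65 + 59 = 124.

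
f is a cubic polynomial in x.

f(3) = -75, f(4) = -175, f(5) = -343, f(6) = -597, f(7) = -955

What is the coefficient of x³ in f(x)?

First differences: -100, -168, -254, -358. Second differences: -68, -86, -104. Third differences: -18, -18.
Level-3 differences are constant, so f has degree 3.
Fitting a degree-3 polynomial gives f(x) = -3x³ + 2x² - 3x - 3.
The coefficient of x³ is -3.

-3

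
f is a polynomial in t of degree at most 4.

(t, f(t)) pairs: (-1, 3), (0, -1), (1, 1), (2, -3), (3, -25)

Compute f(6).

First differences: -4, 2, -4, -22. Second differences: 6, -6, -18. Third differences: -12, -12.
Level-3 differences are constant, so f has degree 3.
Fitting a degree-3 polynomial gives f(t) = -2t³ + 3t² + t - 1.
Then f(6) = -319.

-319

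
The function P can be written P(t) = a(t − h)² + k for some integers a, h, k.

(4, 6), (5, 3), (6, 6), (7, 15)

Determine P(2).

30

First differences -3, 3, 9; second difference 6 = 2a, so a = 3.
Expanding, the t-coefficient is −2ah = -6h; matching it to the data gives h = 5, and then k = 3.
So P(t) = 3(t − 5)² + 3.
P(2) = 3·(-3)² + 3 = 30.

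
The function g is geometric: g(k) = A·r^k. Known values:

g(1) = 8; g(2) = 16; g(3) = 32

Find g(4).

64

Consecutive ratio: 16/8 = 2, and 32/16 = 2, so r = 2.
Then A·2^1 = 8 gives A = 4, and g(k) = 4·2^k.
g(4) = 4·2^4 = 64.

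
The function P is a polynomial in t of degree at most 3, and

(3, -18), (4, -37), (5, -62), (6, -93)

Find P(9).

-222

First differences: -19, -25, -31. Second differences: -6, -6.
Level-2 differences are constant, so P has degree 2.
Fitting a degree-2 polynomial gives P(t) = -3t² + 2t + 3.
Then P(9) = -222.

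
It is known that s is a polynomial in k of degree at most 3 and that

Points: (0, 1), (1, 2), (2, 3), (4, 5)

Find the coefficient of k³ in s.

Write s(k) = ak³ + bk² + ck + d; the 4 given values yield a linear system in the 4 coefficients.
Solving, the top 2 coefficients vanish, and s(k) = k + 1.
The coefficient of k³ is 0.

0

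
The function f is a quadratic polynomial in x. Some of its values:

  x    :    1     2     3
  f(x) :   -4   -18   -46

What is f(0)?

Write f(x) = ax² + bx + c; the 3 given values yield a linear system in the 3 coefficients.
Solving, f(x) = -7x² + 7x - 4.
The constant term is f(0) = -4.

-4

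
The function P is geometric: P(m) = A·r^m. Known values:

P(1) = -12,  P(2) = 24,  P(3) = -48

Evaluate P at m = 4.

96

Consecutive ratio: 24/(-12) = -2, and -48/24 = -2, so r = -2.
Then A·(-2)^1 = -12 gives A = 6, and P(m) = 6·(-2)^m.
P(4) = 6·(-2)^4 = 96.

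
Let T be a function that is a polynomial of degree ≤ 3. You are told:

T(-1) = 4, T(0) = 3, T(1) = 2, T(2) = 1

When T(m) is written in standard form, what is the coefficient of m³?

0

First differences: -1, -1, -1.
Level-1 differences are constant, so T has degree 1.
Fitting a degree-1 polynomial gives T(m) = -m + 3.
The coefficient of m³ is 0.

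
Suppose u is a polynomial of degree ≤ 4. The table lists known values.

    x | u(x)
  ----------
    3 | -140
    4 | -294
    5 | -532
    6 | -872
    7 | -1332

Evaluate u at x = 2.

First differences: -154, -238, -340, -460. Second differences: -84, -102, -120. Third differences: -18, -18.
Level-3 differences are constant, so u has degree 3.
Fitting a degree-3 polynomial gives u(x) = -3x³ - 6x² - x - 2.
Then u(2) = -52.

-52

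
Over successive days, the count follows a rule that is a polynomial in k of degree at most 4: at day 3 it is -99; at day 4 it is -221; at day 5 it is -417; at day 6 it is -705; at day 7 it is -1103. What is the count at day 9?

-2301

Write the value at k as s(k).
Write s(k) = ak^4 + bk³ + ck² + dk + e; the 5 given values yield a linear system in the 5 coefficients.
Solving, the leading coefficient vanishes, and s(k) = -3k³ - k² - 4k + 3.
Then s(9) = -2301.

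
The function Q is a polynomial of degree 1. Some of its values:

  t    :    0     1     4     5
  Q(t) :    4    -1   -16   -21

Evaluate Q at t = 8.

-36

Write Q(t) = at + b; the 4 given values yield a linear system in the 2 coefficients.
Solving, Q(t) = -5t + 4.
Then Q(8) = -36.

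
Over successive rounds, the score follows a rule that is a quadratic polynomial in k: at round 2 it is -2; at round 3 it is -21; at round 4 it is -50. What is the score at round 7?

-197

Write the value at k as P(k).
Write P(k) = ak² + bk + c; the 3 given values yield a linear system in the 3 coefficients.
Solving, P(k) = -5k² + 6k + 6.
Then P(7) = -197.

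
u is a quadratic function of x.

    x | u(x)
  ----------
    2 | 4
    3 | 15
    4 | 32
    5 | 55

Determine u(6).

84

First differences: 11, 17, 23. Second differences: 6, 6.
Level-2 differences are constant, so u has degree 2.
Extending the table by one column gives the next first difference 29, so u(6) = 55 + 29 = 84.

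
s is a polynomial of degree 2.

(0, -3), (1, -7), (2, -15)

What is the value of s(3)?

-27

Write s(m) = am² + bm + c; the 3 given values yield a linear system in the 3 coefficients.
Solving, s(m) = -2m² - 2m - 3.
Then s(3) = -27.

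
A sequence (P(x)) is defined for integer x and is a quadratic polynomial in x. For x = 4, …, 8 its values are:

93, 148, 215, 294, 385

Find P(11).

First differences: 55, 67, 79, 91. Second differences: 12, 12, 12.
Level-2 differences are constant, so P has degree 2.
Fitting a degree-2 polynomial gives P(x) = 6x² + x - 7.
Then P(11) = 730.

730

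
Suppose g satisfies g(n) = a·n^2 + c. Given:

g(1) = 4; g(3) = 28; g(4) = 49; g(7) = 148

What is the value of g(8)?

193

From g(1) = 4 and g(3) = 28: 1a + c = 4 and 9a + c = 28.
Subtracting: 8a = 24, so a = 3; then c = 4 − 3·1 = 1.
So g(n) = 3n² + 1, and g(8) = 193.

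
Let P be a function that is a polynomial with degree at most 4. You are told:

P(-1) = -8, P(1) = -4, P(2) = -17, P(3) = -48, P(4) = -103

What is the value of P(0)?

Write P(n) = an^4 + bn³ + cn² + dn + e; the 5 given values yield a linear system in the 5 coefficients.
Solving, the leading coefficient vanishes, and P(n) = -n³ - 3n² + 3n - 3.
Then P(0) = -3.

-3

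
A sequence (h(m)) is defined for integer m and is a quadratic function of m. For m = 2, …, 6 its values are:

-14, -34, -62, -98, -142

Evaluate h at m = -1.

First differences: -20, -28, -36, -44. Second differences: -8, -8, -8.
Level-2 differences are constant, so h has degree 2.
Fitting a degree-2 polynomial gives h(m) = -4m² + 2.
Then h(-1) = -2.

-2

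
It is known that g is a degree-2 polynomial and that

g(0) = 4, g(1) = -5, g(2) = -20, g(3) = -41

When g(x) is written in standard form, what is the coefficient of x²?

-3

First differences: -9, -15, -21. Second differences: -6, -6.
Level-2 differences are constant, so g has degree 2.
Fitting a degree-2 polynomial gives g(x) = -3x² - 6x + 4.
The coefficient of x² is -3.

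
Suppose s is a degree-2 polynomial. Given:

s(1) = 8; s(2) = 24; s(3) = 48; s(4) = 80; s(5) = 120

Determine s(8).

First differences: 16, 24, 32, 40. Second differences: 8, 8, 8.
Level-2 differences are constant, so s has degree 2.
Fitting a degree-2 polynomial gives s(k) = 4k² + 4k.
Then s(8) = 288.

288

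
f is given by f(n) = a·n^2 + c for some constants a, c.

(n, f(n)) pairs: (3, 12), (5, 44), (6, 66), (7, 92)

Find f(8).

From f(3) = 12 and f(5) = 44: 9a + c = 12 and 25a + c = 44.
Subtracting: 16a = 32, so a = 2; then c = 12 − 2·9 = -6.
So f(n) = 2n² − 6, and f(8) = 122.

122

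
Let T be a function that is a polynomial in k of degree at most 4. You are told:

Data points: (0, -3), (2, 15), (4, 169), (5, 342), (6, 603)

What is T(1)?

-2

Write T(k) = ak^4 + bk³ + ck² + dk + e; the 5 given values yield a linear system in the 5 coefficients.
Solving, the leading coefficient vanishes, and T(k) = 3k³ - k² - k - 3.
Then T(1) = -2.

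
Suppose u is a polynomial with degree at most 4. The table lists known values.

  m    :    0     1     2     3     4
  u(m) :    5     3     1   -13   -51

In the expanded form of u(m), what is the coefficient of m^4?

0

First differences: -2, -2, -14, -38. Second differences: 0, -12, -24. Third differences: -12, -12.
Level-3 differences are constant, so u has degree 3.
Fitting a degree-3 polynomial gives u(m) = -2m³ + 6m² - 6m + 5.
The coefficient of m^4 is 0.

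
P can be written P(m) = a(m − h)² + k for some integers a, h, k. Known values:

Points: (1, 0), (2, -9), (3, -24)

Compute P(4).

-45

First differences -9, -15; second difference -6 = 2a, so a = -3.
Expanding, the m-coefficient is −2ah = 6h; matching it to the data gives h = 0, and then k = 3.
So P(m) = -3(m + 0)² + 3.
P(4) = -3·4² + 3 = -45.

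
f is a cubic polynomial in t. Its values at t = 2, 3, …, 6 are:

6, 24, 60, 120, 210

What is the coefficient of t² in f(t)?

0

First differences: 18, 36, 60, 90. Second differences: 18, 24, 30. Third differences: 6, 6.
Level-3 differences are constant, so f has degree 3.
Fitting a degree-3 polynomial gives f(t) = t³ - t.
The coefficient of t² is 0.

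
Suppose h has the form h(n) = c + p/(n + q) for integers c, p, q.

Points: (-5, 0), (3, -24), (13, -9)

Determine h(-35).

-5

(h(n) − c)(n + q) = p for each data point; the three points give a linear system in c and q, then p follows.
Solving: c = -6, q = -1, p = -36, so h(n) = -6 − 36/(n − 1).
Then h(-35) = -6 − 36/(-36) = -5.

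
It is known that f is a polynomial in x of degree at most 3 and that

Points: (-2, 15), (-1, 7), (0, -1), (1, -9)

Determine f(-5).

39

First differences: -8, -8, -8.
Level-1 differences are constant, so f has degree 1.
Fitting a degree-1 polynomial gives f(x) = -8x - 1.
Then f(-5) = 39.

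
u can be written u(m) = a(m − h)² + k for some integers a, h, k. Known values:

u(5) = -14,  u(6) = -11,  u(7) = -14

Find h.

6

First differences 3, -3; second difference -6 = 2a, so a = -3.
Expanding, the m-coefficient is −2ah = 6h; matching it to the data gives h = 6, and then k = -11.
So u(m) = -3(m − 6)² − 11.
Hence h = 6.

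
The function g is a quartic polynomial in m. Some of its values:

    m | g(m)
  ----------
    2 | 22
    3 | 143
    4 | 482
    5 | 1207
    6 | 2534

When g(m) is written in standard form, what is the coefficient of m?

Write g(m) = am^4 + bm³ + cm² + dm + e; the 5 given values yield a linear system in the 5 coefficients.
Solving, g(m) = 2m^4 - m² - 4m + 2.
The coefficient of m is -4.

-4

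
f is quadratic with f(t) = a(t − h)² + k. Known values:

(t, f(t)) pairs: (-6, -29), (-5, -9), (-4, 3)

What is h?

-3

First differences 20, 12; second difference -8 = 2a, so a = -4.
Expanding, the t-coefficient is −2ah = 8h; matching it to the data gives h = -3, and then k = 7.
So f(t) = -4(t + 3)² + 7.
Hence h = -3.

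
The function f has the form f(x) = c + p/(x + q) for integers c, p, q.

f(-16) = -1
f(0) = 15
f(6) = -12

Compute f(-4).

(f(x) − c)(x + q) = p for each data point; the three points give a linear system in c and q, then p follows.
Solving: c = -3, q = -2, p = -36, so f(x) = -3 − 36/(x − 2).
Then f(-4) = -3 − 36/(-6) = 3.

3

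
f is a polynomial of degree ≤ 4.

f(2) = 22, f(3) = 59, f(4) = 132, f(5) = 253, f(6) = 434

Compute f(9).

1457

First differences: 37, 73, 121, 181. Second differences: 36, 48, 60. Third differences: 12, 12.
Level-3 differences are constant, so f has degree 3.
Fitting a degree-3 polynomial gives f(k) = 2k³ - k + 8.
Then f(9) = 1457.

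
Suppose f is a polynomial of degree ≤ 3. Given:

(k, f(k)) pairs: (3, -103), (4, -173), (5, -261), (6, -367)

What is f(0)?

First differences: -70, -88, -106. Second differences: -18, -18.
Level-2 differences are constant, so f has degree 2.
Fitting a degree-2 polynomial gives f(k) = -9k² - 7k - 1.
The constant term is f(0) = -1.

-1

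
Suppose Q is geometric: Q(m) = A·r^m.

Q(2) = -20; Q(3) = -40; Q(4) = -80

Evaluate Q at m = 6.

-320

Consecutive ratio: -40/(-20) = 2, and -80/(-40) = 2, so r = 2.
Then A·2^2 = -20 gives A = -5, and Q(m) = -5·2^m.
Q(6) = -5·2^6 = -320.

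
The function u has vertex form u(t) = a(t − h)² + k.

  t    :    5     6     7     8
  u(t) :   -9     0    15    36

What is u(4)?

First differences 9, 15, 21; second difference 6 = 2a, so a = 3.
Expanding, the t-coefficient is −2ah = -6h; matching it to the data gives h = 4, and then k = -12.
So u(t) = 3(t − 4)² − 12.
u(4) = 3·0² − 12 = -12.

-12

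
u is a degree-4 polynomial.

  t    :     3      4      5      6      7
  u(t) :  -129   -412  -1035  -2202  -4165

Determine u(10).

-18070

Write u(t) = at^4 + bt³ + ct² + dt + e; the 5 given values yield a linear system in the 5 coefficients.
Solving, u(t) = -2t^4 + 2t³ - 7t.
Then u(10) = -18070.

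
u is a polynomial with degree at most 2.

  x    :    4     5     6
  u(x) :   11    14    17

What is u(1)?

2

Write u(x) = ax² + bx + c; the 3 given values yield a linear system in the 3 coefficients.
Solving, the leading coefficient vanishes, and u(x) = 3x - 1.
Then u(1) = 2.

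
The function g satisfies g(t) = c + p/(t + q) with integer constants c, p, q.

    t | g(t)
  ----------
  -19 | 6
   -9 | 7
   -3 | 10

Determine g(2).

-15

(g(t) − c)(t + q) = p for each data point; the three points give a linear system in c and q, then p follows.
Solving: c = 5, q = -1, p = -20, so g(t) = 5 − 20/(t − 1).
Then g(2) = 5 − 20/1 = -15.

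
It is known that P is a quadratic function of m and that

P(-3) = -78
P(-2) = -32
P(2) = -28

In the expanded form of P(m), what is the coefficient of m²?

-9

Write P(m) = am² + bm + c; the 3 given values yield a linear system in the 3 coefficients.
Solving, P(m) = -9m² + m + 6.
The coefficient of m² is -9.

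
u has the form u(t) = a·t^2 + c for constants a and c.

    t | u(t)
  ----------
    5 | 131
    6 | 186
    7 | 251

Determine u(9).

411

From u(5) = 131 and u(6) = 186: 25a + c = 131 and 36a + c = 186.
Subtracting: 11a = 55, so a = 5; then c = 131 − 5·25 = 6.
So u(t) = 5t² + 6, and u(9) = 411.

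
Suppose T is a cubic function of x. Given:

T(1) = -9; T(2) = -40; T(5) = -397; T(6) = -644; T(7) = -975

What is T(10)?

Write T(x) = ax³ + bx² + cx + d; the 5 given values yield a linear system in the 4 coefficients.
Solving, T(x) = -2x³ - 6x² + x - 2.
Then T(10) = -2592.

-2592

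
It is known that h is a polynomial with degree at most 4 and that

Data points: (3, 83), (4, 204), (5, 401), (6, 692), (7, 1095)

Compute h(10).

3156

Write h(x) = ax^4 + bx³ + cx² + dx + e; the 5 given values yield a linear system in the 5 coefficients.
Solving, the leading coefficient vanishes, and h(x) = 3x³ + 2x² - 4x - 4.
Then h(10) = 3156.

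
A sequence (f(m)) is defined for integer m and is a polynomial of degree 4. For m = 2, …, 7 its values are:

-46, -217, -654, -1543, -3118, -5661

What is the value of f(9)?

-15019

Write f(m) = am^4 + bm³ + cm² + dm + e; the 6 given values yield a linear system in the 5 coefficients.
Solving, f(m) = -2m^4 - 3m³ + 4m² - 4m + 2.
Then f(9) = -15019.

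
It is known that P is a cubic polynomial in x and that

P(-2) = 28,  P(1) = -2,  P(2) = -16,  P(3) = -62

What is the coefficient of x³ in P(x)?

-3

Write P(x) = ax³ + bx² + cx + d; the 4 given values yield a linear system in the 4 coefficients.
Solving, P(x) = -3x³ + 2x² + x - 2.
The coefficient of x³ is -3.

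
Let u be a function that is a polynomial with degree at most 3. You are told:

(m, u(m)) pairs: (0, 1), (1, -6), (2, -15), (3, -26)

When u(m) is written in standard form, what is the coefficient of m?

Write u(m) = am³ + bm² + cm + d; the 4 given values yield a linear system in the 4 coefficients.
Solving, the leading coefficient vanishes, and u(m) = -m² - 6m + 1.
The coefficient of m is -6.

-6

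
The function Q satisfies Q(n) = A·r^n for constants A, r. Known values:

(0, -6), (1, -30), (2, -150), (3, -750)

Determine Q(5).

-18750

Consecutive ratio: -30/(-6) = 5, and -150/(-30) = 5, so r = 5.
Then A·5^0 = -6 gives A = -6, and Q(n) = -6·5^n.
Q(5) = -6·5^5 = -18750.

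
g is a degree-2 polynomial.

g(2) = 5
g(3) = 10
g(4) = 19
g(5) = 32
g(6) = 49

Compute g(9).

124

First differences: 5, 9, 13, 17. Second differences: 4, 4, 4.
Level-2 differences are constant, so g has degree 2.
Fitting a degree-2 polynomial gives g(m) = 2m² - 5m + 7.
Then g(9) = 124.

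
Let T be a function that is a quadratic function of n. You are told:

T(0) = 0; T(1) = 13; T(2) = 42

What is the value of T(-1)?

Write T(n) = an² + bn + c; the 3 given values yield a linear system in the 3 coefficients.
Solving, T(n) = 8n² + 5n.
Then T(-1) = 3.

3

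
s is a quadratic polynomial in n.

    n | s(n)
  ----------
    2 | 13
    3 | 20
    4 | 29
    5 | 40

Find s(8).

First differences: 7, 9, 11. Second differences: 2, 2.
Level-2 differences are constant, so s has degree 2.
Fitting a degree-2 polynomial gives s(n) = n² + 2n + 5.
Then s(8) = 85.

85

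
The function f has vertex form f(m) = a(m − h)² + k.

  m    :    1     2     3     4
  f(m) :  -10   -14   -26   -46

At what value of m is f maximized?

1

First differences -4, -12, -20; second difference -8 = 2a, so a = -4.
Expanding, the m-coefficient is −2ah = 8h; matching it to the data gives h = 1, and then k = -10.
So f(m) = -4(m − 1)² − 10.
Hence h = 1.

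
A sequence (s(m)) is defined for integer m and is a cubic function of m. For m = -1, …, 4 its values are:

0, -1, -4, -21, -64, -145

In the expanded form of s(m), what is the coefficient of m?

Write s(m) = am³ + bm² + cm + d; the 6 given values yield a linear system in the 4 coefficients.
Solving, s(m) = -2m³ - m² - 1.
The coefficient of m is 0.

0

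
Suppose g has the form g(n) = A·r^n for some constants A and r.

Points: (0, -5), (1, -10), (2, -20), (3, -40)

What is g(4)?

Consecutive ratio: -10/(-5) = 2, and -20/(-10) = 2, so r = 2.
Then A·2^0 = -5 gives A = -5, and g(n) = -5·2^n.
g(4) = -5·2^4 = -80.

-80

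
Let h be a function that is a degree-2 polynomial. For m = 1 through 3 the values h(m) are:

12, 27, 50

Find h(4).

81

Write h(m) = am² + bm + c; the 3 given values yield a linear system in the 3 coefficients.
Solving, h(m) = 4m² + 3m + 5.
Then h(4) = 81.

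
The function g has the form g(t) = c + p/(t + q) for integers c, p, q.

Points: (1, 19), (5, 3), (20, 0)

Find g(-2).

(g(t) − c)(t + q) = p for each data point; the three points give a linear system in c and q, then p follows.
Solving: c = -1, q = 0, p = 20, so g(t) = -1 + 20/(t + 0).
Then g(-2) = -1 + 20/(-2) = -11.

-11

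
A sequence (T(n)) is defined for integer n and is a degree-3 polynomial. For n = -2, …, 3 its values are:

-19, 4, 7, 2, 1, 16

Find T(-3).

-74

Write T(n) = an³ + bn² + cn + d; the 6 given values yield a linear system in the 4 coefficients.
Solving, T(n) = 2n³ - 4n² - 3n + 7.
Then T(-3) = -74.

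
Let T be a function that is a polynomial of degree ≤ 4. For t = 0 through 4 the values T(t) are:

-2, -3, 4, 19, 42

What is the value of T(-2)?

24

First differences: -1, 7, 15, 23. Second differences: 8, 8, 8.
Level-2 differences are constant, so T has degree 2.
Fitting a degree-2 polynomial gives T(t) = 4t² - 5t - 2.
Then T(-2) = 24.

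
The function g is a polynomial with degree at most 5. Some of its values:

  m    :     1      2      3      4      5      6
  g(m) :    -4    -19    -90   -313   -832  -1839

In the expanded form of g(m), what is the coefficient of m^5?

0

Write g(m) = am^5 + bm^4 + cm³ + dm² + em + p; the 6 given values yield a linear system in the 6 coefficients.
Solving, the leading coefficient vanishes, and g(m) = -2m^4 + 4m³ - 2m² - 7m + 3.
The coefficient of m^5 is 0.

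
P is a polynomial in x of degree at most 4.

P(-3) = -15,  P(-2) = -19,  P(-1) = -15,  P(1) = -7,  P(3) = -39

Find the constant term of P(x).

-9

Write P(x) = ax^4 + bx³ + cx² + dx + e; the 5 given values yield a linear system in the 5 coefficients.
Solving, the leading coefficient vanishes, and P(x) = -x³ - 2x² + 5x - 9.
The constant term is P(0) = -9.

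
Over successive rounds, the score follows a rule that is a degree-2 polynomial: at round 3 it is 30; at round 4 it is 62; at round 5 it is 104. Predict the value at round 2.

Write the value at x as T(x).
Write T(x) = ax² + bx + c; the 3 given values yield a linear system in the 3 coefficients.
Solving, T(x) = 5x² - 3x - 6.
Then T(2) = 8.

8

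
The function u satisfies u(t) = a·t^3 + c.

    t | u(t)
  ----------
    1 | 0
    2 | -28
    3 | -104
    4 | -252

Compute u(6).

-860

From u(1) = 0 and u(2) = -28: 1a + c = 0 and 8a + c = -28.
Subtracting: 7a = -28, so a = -4; then c = 0 − (-4)·1 = 4.
So u(t) = -4t³ + 4, and u(6) = -860.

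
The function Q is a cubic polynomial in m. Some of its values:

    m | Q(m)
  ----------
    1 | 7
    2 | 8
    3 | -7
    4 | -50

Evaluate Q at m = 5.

-133

Write Q(m) = am³ + bm² + cm + d; the 4 given values yield a linear system in the 4 coefficients.
Solving, Q(m) = -2m³ + 4m² + 3m + 2.
Then Q(5) = -133.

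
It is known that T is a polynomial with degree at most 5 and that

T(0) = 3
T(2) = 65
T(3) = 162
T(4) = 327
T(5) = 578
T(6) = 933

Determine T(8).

2027

Write T(x) = ax^5 + bx^4 + cx³ + dx² + ex + p; the 6 given values yield a linear system in the 6 coefficients.
Solving, the top 2 coefficients vanish, and T(x) = 3x³ + 7x² + 5x + 3.
Then T(8) = 2027.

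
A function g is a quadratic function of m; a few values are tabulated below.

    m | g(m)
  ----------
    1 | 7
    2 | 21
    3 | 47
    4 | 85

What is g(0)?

First differences: 14, 26, 38. Second differences: 12, 12.
Level-2 differences are constant, so g has degree 2.
Fitting a degree-2 polynomial gives g(m) = 6m² - 4m + 5.
The constant term is g(0) = 5.

5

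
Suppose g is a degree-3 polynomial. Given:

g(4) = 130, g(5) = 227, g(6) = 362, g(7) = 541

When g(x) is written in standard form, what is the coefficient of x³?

Write g(x) = ax³ + bx² + cx + d; the 4 given values yield a linear system in the 4 coefficients.
Solving, g(x) = x³ + 4x² + 2.
The coefficient of x³ is 1.

1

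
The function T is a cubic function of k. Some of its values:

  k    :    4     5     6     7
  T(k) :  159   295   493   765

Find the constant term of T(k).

-5

Write T(k) = ak³ + bk² + ck + d; the 4 given values yield a linear system in the 4 coefficients.
Solving, T(k) = 2k³ + k² + 5k - 5.
The constant term is T(0) = -5.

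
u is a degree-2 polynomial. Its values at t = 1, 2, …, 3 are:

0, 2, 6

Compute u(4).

12

Write u(t) = at² + bt + c; the 3 given values yield a linear system in the 3 coefficients.
Solving, u(t) = t² - t.
Then u(4) = 12.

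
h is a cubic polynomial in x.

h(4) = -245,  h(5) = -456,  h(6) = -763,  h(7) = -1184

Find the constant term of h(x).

Write h(x) = ax³ + bx² + cx + d; the 4 given values yield a linear system in the 4 coefficients.
Solving, h(x) = -3x³ - 3x² - x - 1.
The constant term is h(0) = -1.

-1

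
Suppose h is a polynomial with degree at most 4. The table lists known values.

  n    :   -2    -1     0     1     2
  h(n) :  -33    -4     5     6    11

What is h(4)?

First differences: 29, 9, 1, 5. Second differences: -20, -8, 4. Third differences: 12, 12.
Level-3 differences are constant, so h has degree 3.
Fitting a degree-3 polynomial gives h(n) = 2n³ - 4n² + 3n + 5.
Then h(4) = 81.

81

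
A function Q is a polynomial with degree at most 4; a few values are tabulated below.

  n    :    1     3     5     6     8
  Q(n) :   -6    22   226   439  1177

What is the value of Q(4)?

Write Q(n) = an^4 + bn³ + cn² + dn + e; the 5 given values yield a linear system in the 5 coefficients.
Solving, the leading coefficient vanishes, and Q(n) = 3n³ - 5n² - 5n + 1.
Then Q(4) = 93.

93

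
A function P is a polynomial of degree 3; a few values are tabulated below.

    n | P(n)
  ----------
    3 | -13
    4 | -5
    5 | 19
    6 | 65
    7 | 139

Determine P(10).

589

Write P(n) = an³ + bn² + cn + d; the 5 given values yield a linear system in the 4 coefficients.
Solving, P(n) = n³ - 4n² - n - 1.
Then P(10) = 589.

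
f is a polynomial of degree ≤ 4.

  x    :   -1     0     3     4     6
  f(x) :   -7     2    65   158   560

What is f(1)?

Write f(x) = ax^4 + bx³ + cx² + dx + e; the 5 given values yield a linear system in the 5 coefficients.
Solving, the leading coefficient vanishes, and f(x) = 3x³ - 3x² + 3x + 2.
Then f(1) = 5.

5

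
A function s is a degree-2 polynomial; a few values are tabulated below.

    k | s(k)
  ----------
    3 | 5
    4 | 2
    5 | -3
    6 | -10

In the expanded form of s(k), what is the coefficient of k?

4

First differences: -3, -5, -7. Second differences: -2, -2.
Level-2 differences are constant, so s has degree 2.
Fitting a degree-2 polynomial gives s(k) = -k² + 4k + 2.
The coefficient of k is 4.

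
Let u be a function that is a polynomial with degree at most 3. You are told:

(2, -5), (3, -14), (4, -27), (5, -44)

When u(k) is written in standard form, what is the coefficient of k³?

First differences: -9, -13, -17. Second differences: -4, -4.
Level-2 differences are constant, so u has degree 2.
Fitting a degree-2 polynomial gives u(k) = -2k² + k + 1.
The coefficient of k³ is 0.

0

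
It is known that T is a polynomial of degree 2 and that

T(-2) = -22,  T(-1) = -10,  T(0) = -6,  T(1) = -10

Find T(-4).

Write T(t) = at² + bt + c; the 4 given values yield a linear system in the 3 coefficients.
Solving, T(t) = -4t² - 6.
Then T(-4) = -70.

-70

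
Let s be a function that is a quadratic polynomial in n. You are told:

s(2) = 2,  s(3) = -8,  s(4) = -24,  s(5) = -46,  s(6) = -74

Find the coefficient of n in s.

Write s(n) = an² + bn + c; the 5 given values yield a linear system in the 3 coefficients.
Solving, s(n) = -3n² + 5n + 4.
The coefficient of n is 5.

5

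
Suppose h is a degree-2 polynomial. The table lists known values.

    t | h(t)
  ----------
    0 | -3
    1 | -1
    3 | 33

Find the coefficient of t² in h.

5

Write h(t) = at² + bt + c; the 3 given values yield a linear system in the 3 coefficients.
Solving, h(t) = 5t² - 3t - 3.
The coefficient of t² is 5.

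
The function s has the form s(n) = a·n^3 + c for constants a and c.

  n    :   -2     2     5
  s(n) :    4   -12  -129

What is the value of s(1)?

-5

From s(-2) = 4 and s(2) = -12: -8a + c = 4 and 8a + c = -12.
Subtracting: 16a = -16, so a = -1; then c = 4 − (-1)·(-8) = -4.
So s(n) = -1n³ − 4, and s(1) = -5.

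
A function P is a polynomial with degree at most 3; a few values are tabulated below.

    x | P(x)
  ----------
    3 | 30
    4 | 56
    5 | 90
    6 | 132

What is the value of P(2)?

First differences: 26, 34, 42. Second differences: 8, 8.
Level-2 differences are constant, so P has degree 2.
Fitting a degree-2 polynomial gives P(x) = 4x² - 2x.
Then P(2) = 12.

12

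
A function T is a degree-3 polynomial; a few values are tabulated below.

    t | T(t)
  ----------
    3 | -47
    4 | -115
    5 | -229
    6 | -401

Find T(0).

Write T(t) = at³ + bt² + ct + d; the 4 given values yield a linear system in the 4 coefficients.
Solving, T(t) = -2t³ + t² - t + 1.
Then T(0) = 1.

1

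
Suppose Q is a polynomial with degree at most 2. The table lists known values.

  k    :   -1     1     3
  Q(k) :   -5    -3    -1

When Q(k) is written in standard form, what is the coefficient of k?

Write Q(k) = ak² + bk + c; the 3 given values yield a linear system in the 3 coefficients.
Solving, the leading coefficient vanishes, and Q(k) = k - 4.
The coefficient of k is 1.

1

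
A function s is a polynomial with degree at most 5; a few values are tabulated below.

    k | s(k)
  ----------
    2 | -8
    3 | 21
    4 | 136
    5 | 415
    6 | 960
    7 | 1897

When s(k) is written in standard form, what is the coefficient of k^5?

First differences: 29, 115, 279, 545, 937. Second differences: 86, 164, 266, 392. Third differences: 78, 102, 126. Fourth differences: 24, 24.
Level-4 differences are constant, so s has degree 4.
Fitting a degree-4 polynomial gives s(k) = k^4 - k³ - 3k² - 2k.
The coefficient of k^5 is 0.

0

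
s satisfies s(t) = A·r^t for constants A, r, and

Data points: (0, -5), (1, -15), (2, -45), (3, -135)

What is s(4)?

Consecutive ratio: -15/(-5) = 3, and -45/(-15) = 3, so r = 3.
Then A·3^0 = -5 gives A = -5, and s(t) = -5·3^t.
s(4) = -5·3^4 = -405.

-405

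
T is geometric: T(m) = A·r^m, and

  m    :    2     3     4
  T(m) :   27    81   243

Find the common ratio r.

Consecutive ratio: 81/27 = 3, and 243/81 = 3, so r = 3.
Then A·3^2 = 27 gives A = 3, and T(m) = 3·3^m.

3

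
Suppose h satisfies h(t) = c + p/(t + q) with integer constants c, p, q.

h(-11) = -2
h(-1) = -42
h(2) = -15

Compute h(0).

(h(t) − c)(t + q) = p for each data point; the three points give a linear system in c and q, then p follows.
Solving: c = -6, q = 2, p = -36, so h(t) = -6 − 36/(t + 2).
Then h(0) = -6 − 36/2 = -24.

-24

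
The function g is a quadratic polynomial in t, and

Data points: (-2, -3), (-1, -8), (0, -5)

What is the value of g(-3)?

Write g(t) = at² + bt + c; the 3 given values yield a linear system in the 3 coefficients.
Solving, g(t) = 4t² + 7t - 5.
Then g(-3) = 10.

10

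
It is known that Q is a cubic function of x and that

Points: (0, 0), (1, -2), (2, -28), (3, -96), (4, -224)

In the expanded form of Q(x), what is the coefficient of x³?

-3

First differences: -2, -26, -68, -128. Second differences: -24, -42, -60. Third differences: -18, -18.
Level-3 differences are constant, so Q has degree 3.
Fitting a degree-3 polynomial gives Q(x) = -3x³ - 3x² + 4x.
The coefficient of x³ is -3.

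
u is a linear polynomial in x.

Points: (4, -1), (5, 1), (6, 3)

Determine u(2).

Write u(x) = ax + b; the 3 given values yield a linear system in the 2 coefficients.
Solving, u(x) = 2x - 9.
Then u(2) = -5.

-5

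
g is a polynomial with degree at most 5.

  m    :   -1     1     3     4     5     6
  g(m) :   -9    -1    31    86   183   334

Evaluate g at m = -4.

Write g(m) = am^5 + bm^4 + cm³ + dm² + em + p; the 6 given values yield a linear system in the 6 coefficients.
Solving, the top 2 coefficients vanish, and g(m) = 2m³ - 3m² + 2m - 2.
Then g(-4) = -186.

-186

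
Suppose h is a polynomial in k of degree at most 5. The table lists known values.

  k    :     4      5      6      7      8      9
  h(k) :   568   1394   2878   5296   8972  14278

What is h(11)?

Write h(k) = ak^5 + bk^4 + ck³ + dk² + ek + p; the 6 given values yield a linear system in the 6 coefficients.
Solving, the leading coefficient vanishes, and h(k) = 2k^4 + 2k³ - 3k² - 7k + 4.
Then h(11) = 31508.

31508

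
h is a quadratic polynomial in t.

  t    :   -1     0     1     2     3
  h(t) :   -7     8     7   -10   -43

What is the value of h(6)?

-238

First differences: 15, -1, -17, -33. Second differences: -16, -16, -16.
Level-2 differences are constant, so h has degree 2.
Fitting a degree-2 polynomial gives h(t) = -8t² + 7t + 8.
Then h(6) = -238.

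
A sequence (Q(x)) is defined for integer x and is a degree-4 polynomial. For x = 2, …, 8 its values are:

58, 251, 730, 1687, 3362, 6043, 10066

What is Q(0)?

First differences: 193, 479, 957, 1675, 2681, 4023. Second differences: 286, 478, 718, 1006, 1342. Third differences: 192, 240, 288, 336. Fourth differences: 48, 48, 48.
Level-4 differences are constant, so Q has degree 4.
Fitting a degree-4 polynomial gives Q(x) = 2x^4 + 4x³ - 3x² + 2x + 2.
Then Q(0) = 2.

2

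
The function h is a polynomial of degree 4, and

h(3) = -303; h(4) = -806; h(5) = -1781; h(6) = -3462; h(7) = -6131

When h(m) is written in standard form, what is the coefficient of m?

0

Write h(m) = am^4 + bm³ + cm² + dm + e; the 5 given values yield a linear system in the 5 coefficients.
Solving, h(m) = -2m^4 - 3m³ - 6m² - 6.
The coefficient of m is 0.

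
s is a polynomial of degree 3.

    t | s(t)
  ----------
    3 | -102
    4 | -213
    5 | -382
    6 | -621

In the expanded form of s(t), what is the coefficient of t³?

Write s(t) = at³ + bt² + ct + d; the 4 given values yield a linear system in the 4 coefficients.
Solving, s(t) = -2t³ - 5t² - 2t + 3.
The coefficient of t³ is -2.

-2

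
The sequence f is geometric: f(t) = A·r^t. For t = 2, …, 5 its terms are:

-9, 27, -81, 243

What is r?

Consecutive ratio: 27/(-9) = -3, and -81/27 = -3, so r = -3.
Then A·(-3)^2 = -9 gives A = -1, and f(t) = -1·(-3)^t.

-3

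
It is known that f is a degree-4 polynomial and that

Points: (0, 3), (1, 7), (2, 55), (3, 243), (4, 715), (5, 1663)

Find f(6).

3327

First differences: 4, 48, 188, 472, 948. Second differences: 44, 140, 284, 476. Third differences: 96, 144, 192. Fourth differences: 48, 48.
Level-4 differences are constant, so f has degree 4.
Extending the table by one column gives the next first difference 1664, so f(6) = 1663 + 1664 = 3327.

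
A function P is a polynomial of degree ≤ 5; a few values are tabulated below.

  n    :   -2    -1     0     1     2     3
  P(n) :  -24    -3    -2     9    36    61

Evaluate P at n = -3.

Write P(n) = an^5 + bn^4 + cn³ + dn² + en + p; the 6 given values yield a linear system in the 6 coefficients.
Solving, the leading coefficient vanishes, and P(n) = -n^4 + 3n³ + 6n² + 3n - 2.
Then P(-3) = -119.

-119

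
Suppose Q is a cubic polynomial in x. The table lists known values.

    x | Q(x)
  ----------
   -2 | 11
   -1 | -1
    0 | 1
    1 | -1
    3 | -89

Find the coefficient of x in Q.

Write Q(x) = ax³ + bx² + cx + d; the 5 given values yield a linear system in the 4 coefficients.
Solving, Q(x) = -3x³ - 2x² + 3x + 1.
The coefficient of x is 3.

3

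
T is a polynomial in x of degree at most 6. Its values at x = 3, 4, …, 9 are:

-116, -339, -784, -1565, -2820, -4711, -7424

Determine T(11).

-16180

First differences: -223, -445, -781, -1255, -1891, -2713. Second differences: -222, -336, -474, -636, -822. Third differences: -114, -138, -162, -186. Fourth differences: -24, -24, -24.
Level-4 differences are constant, so T has degree 4.
Fitting a degree-4 polynomial gives T(x) = -x^4 - x³ - 2x² + 3x + 1.
Then T(11) = -16180.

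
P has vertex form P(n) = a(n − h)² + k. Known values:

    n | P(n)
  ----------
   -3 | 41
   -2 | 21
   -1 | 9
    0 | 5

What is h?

First differences -20, -12, -4; second difference 8 = 2a, so a = 4.
Expanding, the n-coefficient is −2ah = -8h; matching it to the data gives h = 0, and then k = 5.
So P(n) = 4(n + 0)² + 5.
Hence h = 0.

0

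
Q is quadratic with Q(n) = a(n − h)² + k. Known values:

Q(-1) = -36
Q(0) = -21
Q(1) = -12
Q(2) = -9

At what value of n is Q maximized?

2

First differences 15, 9, 3; second difference -6 = 2a, so a = -3.
Expanding, the n-coefficient is −2ah = 6h; matching it to the data gives h = 2, and then k = -9.
So Q(n) = -3(n − 2)² − 9.
Hence h = 2.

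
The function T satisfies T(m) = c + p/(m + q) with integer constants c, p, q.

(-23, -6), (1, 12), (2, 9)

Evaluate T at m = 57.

(T(m) − c)(m + q) = p for each data point; the three points give a linear system in c and q, then p follows.
Solving: c = -3, q = 3, p = 60, so T(m) = -3 + 60/(m + 3).
Then T(57) = -3 + 60/60 = -2.

-2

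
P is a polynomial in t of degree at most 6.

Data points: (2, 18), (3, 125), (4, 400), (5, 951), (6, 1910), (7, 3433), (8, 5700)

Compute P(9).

First differences: 107, 275, 551, 959, 1523, 2267. Second differences: 168, 276, 408, 564, 744. Third differences: 108, 132, 156, 180. Fourth differences: 24, 24, 24.
Level-4 differences are constant, so P has degree 4.
Extending the table by one column gives the next first difference 3215, so P(9) = 5700 + 3215 = 8915.

8915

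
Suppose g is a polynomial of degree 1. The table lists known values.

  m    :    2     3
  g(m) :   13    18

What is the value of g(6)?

33

Write g(m) = am + b; the 2 given values yield a linear system in the 2 coefficients.
Solving, g(m) = 5m + 3.
Then g(6) = 33.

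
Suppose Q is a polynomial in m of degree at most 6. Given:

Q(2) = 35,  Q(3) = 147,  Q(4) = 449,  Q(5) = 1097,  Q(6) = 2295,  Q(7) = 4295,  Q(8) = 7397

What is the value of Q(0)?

First differences: 112, 302, 648, 1198, 2000, 3102. Second differences: 190, 346, 550, 802, 1102. Third differences: 156, 204, 252, 300. Fourth differences: 48, 48, 48.
Level-4 differences are constant, so Q has degree 4.
Fitting a degree-4 polynomial gives Q(m) = 2m^4 - 2m³ + 3m² + 5m - 3.
Then Q(0) = -3.

-3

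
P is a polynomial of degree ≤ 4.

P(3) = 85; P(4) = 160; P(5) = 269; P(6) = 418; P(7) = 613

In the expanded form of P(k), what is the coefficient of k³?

1

Write P(k) = ak^4 + bk³ + ck² + dk + e; the 5 given values yield a linear system in the 5 coefficients.
Solving, the leading coefficient vanishes, and P(k) = k³ + 5k² + 3k + 4.
The coefficient of k³ is 1.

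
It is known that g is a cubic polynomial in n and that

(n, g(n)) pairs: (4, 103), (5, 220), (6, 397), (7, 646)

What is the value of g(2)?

1

Write g(n) = an³ + bn² + cn + d; the 4 given values yield a linear system in the 4 coefficients.
Solving, g(n) = 2n³ - 5n - 5.
Then g(2) = 1.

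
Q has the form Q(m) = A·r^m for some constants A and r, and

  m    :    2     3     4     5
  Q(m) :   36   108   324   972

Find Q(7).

Consecutive ratio: 108/36 = 3, and 324/108 = 3, so r = 3.
Then A·3^2 = 36 gives A = 4, and Q(m) = 4·3^m.
Q(7) = 4·3^7 = 8748.

8748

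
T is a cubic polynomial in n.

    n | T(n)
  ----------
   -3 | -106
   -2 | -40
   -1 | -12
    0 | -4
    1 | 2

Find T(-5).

-424

Write T(n) = an³ + bn² + cn + d; the 5 given values yield a linear system in the 4 coefficients.
Solving, T(n) = 3n³ - n² + 4n - 4.
Then T(-5) = -424.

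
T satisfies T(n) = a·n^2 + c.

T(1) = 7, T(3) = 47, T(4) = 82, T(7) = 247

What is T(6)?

182

From T(1) = 7 and T(3) = 47: 1a + c = 7 and 9a + c = 47.
Subtracting: 8a = 40, so a = 5; then c = 7 − 5·1 = 2.
So T(n) = 5n² + 2, and T(6) = 182.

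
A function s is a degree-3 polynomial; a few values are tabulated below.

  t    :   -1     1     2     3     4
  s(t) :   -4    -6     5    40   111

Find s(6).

409

Write s(t) = at³ + bt² + ct + d; the 5 given values yield a linear system in the 4 coefficients.
Solving, s(t) = 2t³ - 3t - 5.
Then s(6) = 409.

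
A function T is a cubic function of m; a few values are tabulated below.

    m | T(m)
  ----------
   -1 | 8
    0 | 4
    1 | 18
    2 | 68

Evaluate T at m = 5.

614

Write T(m) = am³ + bm² + cm + d; the 4 given values yield a linear system in the 4 coefficients.
Solving, T(m) = 3m³ + 9m² + 2m + 4.
Then T(5) = 614.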